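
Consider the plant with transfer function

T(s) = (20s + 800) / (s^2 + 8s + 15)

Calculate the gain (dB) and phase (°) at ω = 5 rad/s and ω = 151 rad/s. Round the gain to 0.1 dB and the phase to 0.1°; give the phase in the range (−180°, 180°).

ω = 5: 25.8 dB, -96.9°; ω = 151: -17.3 dB, -101.8°

Substitute s = j5:
Numerator: 20(j5) + 800 = 800 + j100
Denominator: (j5)^2 + 8(j5) + 15 = -10 + j40
|N| = √(800² + 100²) ≈ 806.23, ∠N ≈ 7.13°
|D| = √(10² + 40²) ≈ 41.231, ∠D ≈ 104.04°
|T| = 806.23 / 41.231 ≈ 19.554
Gain = 20 log₁₀(19.554) ≈ 25.82 dB
∠T = 7.13° − 104.04° = -96.91°

Substitute s = j151:
Numerator: 20(j151) + 800 = 800 + j3020
Denominator: (j151)^2 + 8(j151) + 15 = -22786 + j1208
|N| = √(800² + 3020²) ≈ 3124.2, ∠N ≈ 75.16°
|D| = √(22786² + 1208²) ≈ 22818, ∠D ≈ 176.97°
|T| = 3124.2 / 22818 ≈ 0.13692
Gain = 20 log₁₀(0.13692) ≈ -17.27 dB
∠T = 75.16° − 176.97° = -101.81°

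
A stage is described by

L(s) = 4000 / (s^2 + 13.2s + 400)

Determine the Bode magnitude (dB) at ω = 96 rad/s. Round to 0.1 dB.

-7.0 dB

At s = jω = j96:
quadratic: (j96)² + 13.2·j96 + 400 = -8816 + j1267.2 → |·| ≈ 8906.6, ∠ ≈ 171.82°
|L| = 4000 / 8906.6 ≈ 0.44911
Gain = 20 log₁₀(0.44911) ≈ -6.95 dB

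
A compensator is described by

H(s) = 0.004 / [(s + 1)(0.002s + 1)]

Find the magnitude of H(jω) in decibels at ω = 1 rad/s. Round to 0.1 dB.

At ω = 1 rad/s:
pole (1 + j1·1) = 1 + j1 → |·| ≈ 1.4142, ∠ ≈ 45.00°
pole (1 + j1·0.002) = 1 + j0.002 → |·| ≈ 1, ∠ ≈ 0.11°
|H| = 0.004 · 1 / (1.4142 · 1) ≈ 0.0028285
Gain = 20 log₁₀(0.0028285) ≈ -50.97 dB

-51.0 dB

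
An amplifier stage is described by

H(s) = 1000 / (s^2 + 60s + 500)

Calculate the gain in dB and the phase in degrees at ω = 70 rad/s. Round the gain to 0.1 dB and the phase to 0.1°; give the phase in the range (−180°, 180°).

Substitute s = j70:
Numerator: 1000 = 1000 + j0
Denominator: (j70)^2 + 60(j70) + 500 = -4400 + j4200
|N| = √(1000² + 0²) ≈ 1000, ∠N ≈ 0.00°
|D| = √(4400² + 4200²) ≈ 6082.8, ∠D ≈ 136.33°
|H| = 1000 / 6082.8 ≈ 0.1644
Gain = 20 log₁₀(0.1644) ≈ -15.68 dB
∠H = 0.00° − 136.33° = -136.33°

-15.7 dB, -136.3°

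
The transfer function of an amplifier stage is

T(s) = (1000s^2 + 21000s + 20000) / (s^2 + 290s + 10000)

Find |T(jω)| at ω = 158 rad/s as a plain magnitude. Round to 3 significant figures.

Substitute s = j158:
Numerator: 1000(j158)^2 + 21000(j158) + 20000 = -24944000 + j3318000
Denominator: (j158)^2 + 290(j158) + 10000 = -14964 + j45820
|N| = √(24944000² + 3318000²) ≈ 2.5164e+07, ∠N ≈ 172.42°
|D| = √(14964² + 45820²) ≈ 48202, ∠D ≈ 108.09°
|T| = 2.5164e+07 / 48202 ≈ 522.05

522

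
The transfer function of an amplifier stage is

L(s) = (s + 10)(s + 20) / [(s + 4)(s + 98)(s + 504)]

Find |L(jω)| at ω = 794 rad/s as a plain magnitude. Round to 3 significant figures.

0.00106

At s = jω = j794:
zero (s+10): 10 + j794 → |·| = √(10²+794²) = √630536 ≈ 794.06, ∠ = arctan(794/10) ≈ 89.28°
zero (s+20): 20 + j794 → |·| = √(20²+794²) = √630836 ≈ 794.25, ∠ = arctan(794/20) ≈ 88.56°
pole (s+4): 4 + j794 → |·| = √(4²+794²) = √630452 ≈ 794.01, ∠ = arctan(794/4) ≈ 89.71°
pole (s+98): 98 + j794 → |·| = √(98²+794²) = √640040 ≈ 800.02, ∠ = arctan(794/98) ≈ 82.96°
pole (s+504): 504 + j794 → |·| = √(504²+794²) = √884452 ≈ 940.45, ∠ = arctan(794/504) ≈ 57.59°
|L| = 1 · 6.3068e+05 / 5.974e+08 ≈ 0.0010557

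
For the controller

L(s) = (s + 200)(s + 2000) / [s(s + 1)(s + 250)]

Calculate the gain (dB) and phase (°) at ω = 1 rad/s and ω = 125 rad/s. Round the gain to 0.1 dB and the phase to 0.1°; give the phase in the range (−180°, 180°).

ω = 1: 61.1 dB, -134.9°; ω = 125: -19.3 dB, -170.5°

At s = jω = j1:
zero (s+200): 200 + j1 → |·| = √(200²+1²) = √40001 ≈ 200, ∠ = arctan(1/200) ≈ 0.29°
zero (s+2000): 2000 + j1 → |·| = √(2000²+1²) = √4000001 ≈ 2000, ∠ = arctan(1/2000) ≈ 0.03°
pole (s+1): 1 + j1 → |·| = √(1²+1²) = √2 ≈ 1.4142, ∠ = arctan(1/1) ≈ 45.00°
pole (s+250): 250 + j1 → |·| = √(250²+1²) = √62501 ≈ 250, ∠ = arctan(1/250) ≈ 0.23°
pole at origin: |s| = 1, ∠ = 90.00° (in denominator)
|L| = 1 · 4e+05 / 353.55 ≈ 1131.4
Gain = 20 log₁₀(1131.4) ≈ 61.07 dB
∠L = 0.32° − 135.23° = -134.91°

At s = jω = j125:
zero (s+200): 200 + j125 → |·| = √(200²+125²) = √55625 ≈ 235.85, ∠ = arctan(125/200) ≈ 32.01°
zero (s+2000): 2000 + j125 → |·| = √(2000²+125²) = √4015625 ≈ 2003.9, ∠ = arctan(125/2000) ≈ 3.58°
pole (s+1): 1 + j125 → |·| = √(1²+125²) = √15626 ≈ 125, ∠ = arctan(125/1) ≈ 89.54°
pole (s+250): 250 + j125 → |·| = √(250²+125²) = √78125 ≈ 279.51, ∠ = arctan(125/250) ≈ 26.57°
pole at origin: |s| = 125, ∠ = 90.00° (in denominator)
|L| = 1 · 4.7262e+05 / 4.3673e+06 ≈ 0.10822
Gain = 20 log₁₀(0.10822) ≈ -19.31 dB
∠L = 35.59° − 206.11° = -170.52°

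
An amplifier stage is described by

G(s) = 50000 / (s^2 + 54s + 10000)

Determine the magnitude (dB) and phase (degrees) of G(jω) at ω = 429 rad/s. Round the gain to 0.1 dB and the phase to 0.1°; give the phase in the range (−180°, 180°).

-10.9 dB, -172.4°

At s = jω = j429:
quadratic: (j429)² + 54·j429 + 10000 = -174041 + j23166 → |·| ≈ 1.7558e+05, ∠ ≈ 172.42°
|G| = 50000 / 1.7558e+05 ≈ 0.28477
Gain = 20 log₁₀(0.28477) ≈ -10.91 dB
∠G = 0.00° − 172.42° = -172.42°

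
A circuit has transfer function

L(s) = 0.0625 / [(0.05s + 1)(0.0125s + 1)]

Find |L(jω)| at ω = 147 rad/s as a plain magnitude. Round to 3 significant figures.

At ω = 147 rad/s:
pole (1 + j147·0.05) = 1 + j7.35 → |·| ≈ 7.4177, ∠ ≈ 82.25°
pole (1 + j147·0.0125) = 1 + j1.8375 → |·| ≈ 2.092, ∠ ≈ 61.44°
|L| = 0.0625 · 1 / (7.4177 · 2.092) ≈ 0.0040276

0.00403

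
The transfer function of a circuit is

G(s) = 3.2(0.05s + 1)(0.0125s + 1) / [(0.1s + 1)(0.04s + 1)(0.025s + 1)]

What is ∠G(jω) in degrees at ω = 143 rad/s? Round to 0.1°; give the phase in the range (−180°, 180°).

At ω = 143 rad/s:
zero (1 + j143·0.05) = 1 + j7.15 → |·| ≈ 7.2196, ∠ ≈ 82.04°
zero (1 + j143·0.0125) = 1 + j1.7875 → |·| ≈ 2.0482, ∠ ≈ 60.78°
pole (1 + j143·0.1) = 1 + j14.3 → |·| ≈ 14.335, ∠ ≈ 86.00°
pole (1 + j143·0.04) = 1 + j5.72 → |·| ≈ 5.8068, ∠ ≈ 80.08°
pole (1 + j143·0.025) = 1 + j3.575 → |·| ≈ 3.7122, ∠ ≈ 74.37°
∠G = (82.04° + 60.78°) − (86.00° + 80.08° + 74.37°) = -97.63°

-97.6°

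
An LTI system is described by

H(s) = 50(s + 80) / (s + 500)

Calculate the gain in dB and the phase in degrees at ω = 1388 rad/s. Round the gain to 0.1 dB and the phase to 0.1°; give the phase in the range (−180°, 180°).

At s = jω = j1388:
zero (s+80): 80 + j1388 → |·| = √(80²+1388²) = √1932944 ≈ 1390.3, ∠ = arctan(1388/80) ≈ 86.70°
pole (s+500): 500 + j1388 → |·| = √(500²+1388²) = √2176544 ≈ 1475.3, ∠ = arctan(1388/500) ≈ 70.19°
|H| = 50 · 1390.3 / 1475.3 ≈ 47.119
Gain = 20 log₁₀(47.119) ≈ 33.46 dB
∠H = 86.70° − 70.19° = 16.51°

33.5 dB, 16.5°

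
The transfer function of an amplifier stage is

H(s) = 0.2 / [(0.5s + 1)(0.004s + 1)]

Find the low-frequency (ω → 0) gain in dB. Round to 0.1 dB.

H(0) = 0.2 · 1 / 1 = 0.2
20 log₁₀(0.2) ≈ -13.98 dB

-14.0 dB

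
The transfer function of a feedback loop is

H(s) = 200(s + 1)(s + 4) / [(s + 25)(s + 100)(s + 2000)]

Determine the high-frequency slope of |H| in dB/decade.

-20 dB/decade

Each pole contributes −20 dB/decade at high frequency; each zero contributes +20 dB/decade.
Net: 2 zero(s) − 3 pole(s) → -20 dB/decade.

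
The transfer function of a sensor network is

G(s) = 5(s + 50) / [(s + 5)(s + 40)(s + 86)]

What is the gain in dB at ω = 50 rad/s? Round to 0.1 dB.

-59.1 dB

At s = jω = j50:
zero (s+50): 50 + j50 → |·| = √(50²+50²) = √5000 ≈ 70.711, ∠ = arctan(50/50) ≈ 45.00°
pole (s+5): 5 + j50 → |·| = √(5²+50²) = √2525 ≈ 50.249, ∠ = arctan(50/5) ≈ 84.29°
pole (s+40): 40 + j50 → |·| = √(40²+50²) = √4100 ≈ 64.031, ∠ = arctan(50/40) ≈ 51.34°
pole (s+86): 86 + j50 → |·| = √(86²+50²) = √9896 ≈ 99.479, ∠ = arctan(50/86) ≈ 30.17°
|G| = 5 · 70.711 / 3.2007e+05 ≈ 0.0011046
Gain = 20 log₁₀(0.0011046) ≈ -59.14 dB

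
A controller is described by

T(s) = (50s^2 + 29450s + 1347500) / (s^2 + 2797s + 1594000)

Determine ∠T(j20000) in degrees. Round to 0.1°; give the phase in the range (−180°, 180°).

6.3°

Substitute s = j20000:
Numerator: 50(j20000)^2 + 29450(j20000) + 1347500 = -19998652500 + j589000000
Denominator: (j20000)^2 + 2797(j20000) + 1594000 = -398406000 + j55940000
|N| = √(19998652500² + 589000000²) ≈ 2.0007e+10, ∠N ≈ 178.31°
|D| = √(398406000² + 55940000²) ≈ 4.0231e+08, ∠D ≈ 172.01°
∠T = 178.31° − 172.01° = 6.30°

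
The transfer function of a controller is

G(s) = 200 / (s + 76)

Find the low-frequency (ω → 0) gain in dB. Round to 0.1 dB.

G(0) = 200 / 76 ≈ 2.6316
20 log₁₀(2.6316) ≈ 8.40 dB

8.4 dB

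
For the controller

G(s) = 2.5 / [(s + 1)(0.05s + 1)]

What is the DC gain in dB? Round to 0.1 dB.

G(0) = 2.5 · 1 / 1 = 2.5
20 log₁₀(2.5) ≈ 7.96 dB

8.0 dB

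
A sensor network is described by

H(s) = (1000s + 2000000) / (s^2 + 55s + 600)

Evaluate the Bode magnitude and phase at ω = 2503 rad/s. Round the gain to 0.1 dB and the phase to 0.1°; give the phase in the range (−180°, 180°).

-5.8 dB, -127.4°

Substitute s = j2503:
Numerator: 1000(j2503) + 2000000 = 2000000 + j2503000
Denominator: (j2503)^2 + 55(j2503) + 600 = -6264409 + j137665
|N| = √(2000000² + 2503000²) ≈ 3.2039e+06, ∠N ≈ 51.37°
|D| = √(6264409² + 137665²) ≈ 6.2659e+06, ∠D ≈ 178.74°
|H| = 3.2039e+06 / 6.2659e+06 ≈ 0.51132
Gain = 20 log₁₀(0.51132) ≈ -5.83 dB
∠H = 51.37° − 178.74° = -127.37°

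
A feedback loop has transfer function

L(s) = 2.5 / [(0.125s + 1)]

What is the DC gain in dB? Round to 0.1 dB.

L(0) = 2.5 · 1 / 1 = 2.5
20 log₁₀(2.5) ≈ 7.96 dB

8.0 dB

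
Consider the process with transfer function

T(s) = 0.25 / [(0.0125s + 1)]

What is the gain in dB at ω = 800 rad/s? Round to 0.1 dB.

At ω = 800 rad/s:
pole (1 + j800·0.0125) = 1 + j10 → |·| ≈ 10.05, ∠ ≈ 84.29°
|T| = 0.25 · 1 / (10.05) ≈ 0.024876
Gain = 20 log₁₀(0.024876) ≈ -32.08 dB

-32.1 dB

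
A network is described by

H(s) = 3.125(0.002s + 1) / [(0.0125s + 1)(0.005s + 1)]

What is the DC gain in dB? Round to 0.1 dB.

9.9 dB

H(0) = 3.125 · 1 / 1 = 3.125
20 log₁₀(3.125) ≈ 9.90 dB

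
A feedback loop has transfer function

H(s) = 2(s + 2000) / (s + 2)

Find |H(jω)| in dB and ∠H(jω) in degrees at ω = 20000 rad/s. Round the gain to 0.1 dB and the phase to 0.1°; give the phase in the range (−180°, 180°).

At s = jω = j20000:
zero (s+2000): 2000 + j20000 → |·| = √(2000²+20000²) = √404000000 ≈ 20100, ∠ = arctan(20000/2000) ≈ 84.29°
pole (s+2): 2 + j20000 → |·| = √(2²+20000²) = √400000004 ≈ 20000, ∠ = arctan(20000/2) ≈ 89.99°
|H| = 2 · 20100 / 20000 ≈ 2.01
Gain = 20 log₁₀(2.01) ≈ 6.06 dB
∠H = 84.29° − 89.99° = -5.70°

6.1 dB, -5.7°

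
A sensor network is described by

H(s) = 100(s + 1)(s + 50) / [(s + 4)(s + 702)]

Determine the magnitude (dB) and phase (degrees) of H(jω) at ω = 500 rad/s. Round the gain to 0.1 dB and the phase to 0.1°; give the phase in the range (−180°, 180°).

At s = jω = j500:
zero (s+1): 1 + j500 → |·| = √(1²+500²) = √250001 ≈ 500, ∠ = arctan(500/1) ≈ 89.89°
zero (s+50): 50 + j500 → |·| = √(50²+500²) = √252500 ≈ 502.49, ∠ = arctan(500/50) ≈ 84.29°
pole (s+4): 4 + j500 → |·| = √(4²+500²) = √250016 ≈ 500.02, ∠ = arctan(500/4) ≈ 89.54°
pole (s+702): 702 + j500 → |·| = √(702²+500²) = √742804 ≈ 861.86, ∠ = arctan(500/702) ≈ 35.46°
|H| = 100 · 2.5124e+05 / 4.3095e+05 ≈ 58.299
Gain = 20 log₁₀(58.299) ≈ 35.31 dB
∠H = 174.18° − 125.00° = 49.18°

35.3 dB, 49.2°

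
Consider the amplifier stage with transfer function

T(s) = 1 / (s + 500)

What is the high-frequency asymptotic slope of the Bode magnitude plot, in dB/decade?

-20 dB/decade

Each pole contributes −20 dB/decade at high frequency; each zero contributes +20 dB/decade.
Net: 0 zero(s) − 1 pole(s) → -20 dB/decade.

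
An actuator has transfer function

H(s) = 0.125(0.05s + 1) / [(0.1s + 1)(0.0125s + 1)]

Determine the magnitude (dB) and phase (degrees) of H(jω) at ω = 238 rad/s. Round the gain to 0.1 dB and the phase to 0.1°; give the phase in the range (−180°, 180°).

At ω = 238 rad/s:
zero (1 + j238·0.05) = 1 + j11.9 → |·| ≈ 11.942, ∠ ≈ 85.20°
pole (1 + j238·0.1) = 1 + j23.8 → |·| ≈ 23.821, ∠ ≈ 87.59°
pole (1 + j238·0.0125) = 1 + j2.975 → |·| ≈ 3.1386, ∠ ≈ 71.42°
|H| = 0.125 · 11.942 / (23.821 · 3.1386) ≈ 0.019966
Gain = 20 log₁₀(0.019966) ≈ -33.99 dB
∠H = (85.20°) − (87.59° + 71.42°) = -73.81°

-34.0 dB, -73.8°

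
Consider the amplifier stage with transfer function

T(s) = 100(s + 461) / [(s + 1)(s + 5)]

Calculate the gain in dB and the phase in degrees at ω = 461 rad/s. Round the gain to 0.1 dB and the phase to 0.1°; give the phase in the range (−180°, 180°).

At s = jω = j461:
zero (s+461): 461 + j461 → |·| = √(461²+461²) = √425042 ≈ 651.95, ∠ = arctan(461/461) ≈ 45.00°
pole (s+1): 1 + j461 → |·| = √(1²+461²) = √212522 ≈ 461, ∠ = arctan(461/1) ≈ 89.88°
pole (s+5): 5 + j461 → |·| = √(5²+461²) = √212546 ≈ 461.03, ∠ = arctan(461/5) ≈ 89.38°
|T| = 100 · 651.95 / 2.1253e+05 ≈ 0.30676
Gain = 20 log₁₀(0.30676) ≈ -10.26 dB
∠T = 45.00° − 179.26° = -134.26°

-10.3 dB, -134.3°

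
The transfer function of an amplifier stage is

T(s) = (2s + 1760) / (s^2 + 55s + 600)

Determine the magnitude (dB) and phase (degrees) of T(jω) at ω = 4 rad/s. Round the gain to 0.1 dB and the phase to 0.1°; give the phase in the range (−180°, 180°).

Substitute s = j4:
Numerator: 2(j4) + 1760 = 1760 + j8
Denominator: (j4)^2 + 55(j4) + 600 = 584 + j220
|N| = √(1760² + 8²) ≈ 1760, ∠N ≈ 0.26°
|D| = √(584² + 220²) ≈ 624.06, ∠D ≈ 20.64°
|T| = 1760 / 624.06 ≈ 2.8202
Gain = 20 log₁₀(2.8202) ≈ 9.01 dB
∠T = 0.26° − 20.64° = -20.38°

9.0 dB, -20.4°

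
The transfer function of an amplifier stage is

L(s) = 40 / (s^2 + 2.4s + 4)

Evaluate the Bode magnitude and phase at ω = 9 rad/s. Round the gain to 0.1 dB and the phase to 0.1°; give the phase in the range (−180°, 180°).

At s = jω = j9:
quadratic: (j9)² + 2.4·j9 + 4 = -77 + j21.6 → |·| ≈ 79.972, ∠ ≈ 164.33°
|L| = 40 / 79.972 ≈ 0.50018
Gain = 20 log₁₀(0.50018) ≈ -6.02 dB
∠L = 0.00° − 164.33° = -164.33°

-6.0 dB, -164.3°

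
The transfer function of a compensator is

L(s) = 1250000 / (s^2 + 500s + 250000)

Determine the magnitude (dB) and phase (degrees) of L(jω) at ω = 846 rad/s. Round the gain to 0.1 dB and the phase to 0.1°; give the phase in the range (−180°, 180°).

6.0 dB, -137.8°

At s = jω = j846:
quadratic: (j846)² + 500·j846 + 250000 = -465716 + j423000 → |·| ≈ 6.2914e+05, ∠ ≈ 137.75°
|L| = 1250000 / 6.2914e+05 ≈ 1.9868
Gain = 20 log₁₀(1.9868) ≈ 5.96 dB
∠L = 0.00° − 137.75° = -137.75°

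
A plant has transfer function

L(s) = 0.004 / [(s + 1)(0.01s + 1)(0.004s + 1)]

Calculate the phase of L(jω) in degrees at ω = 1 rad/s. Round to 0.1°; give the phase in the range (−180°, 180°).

-45.8°

At ω = 1 rad/s:
pole (1 + j1·1) = 1 + j1 → |·| ≈ 1.4142, ∠ ≈ 45.00°
pole (1 + j1·0.01) = 1 + j0.01 → |·| ≈ 1, ∠ ≈ 0.57°
pole (1 + j1·0.004) = 1 + j0.004 → |·| ≈ 1, ∠ ≈ 0.23°
∠L = (0°) − (45.00° + 0.57° + 0.23°) = -45.80°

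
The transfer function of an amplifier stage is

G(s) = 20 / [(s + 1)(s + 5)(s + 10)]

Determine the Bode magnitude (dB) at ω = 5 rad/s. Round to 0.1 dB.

-26.1 dB

At s = jω = j5:
pole (s+1): 1 + j5 → |·| = √(1²+5²) = √26 ≈ 5.099, ∠ = arctan(5/1) ≈ 78.69°
pole (s+5): 5 + j5 → |·| = √(5²+5²) = √50 ≈ 7.0711, ∠ = arctan(5/5) ≈ 45.00°
pole (s+10): 10 + j5 → |·| = √(10²+5²) = √125 ≈ 11.18, ∠ = arctan(5/10) ≈ 26.57°
|G| = 20 / 403.1 ≈ 0.049615
Gain = 20 log₁₀(0.049615) ≈ -26.09 dB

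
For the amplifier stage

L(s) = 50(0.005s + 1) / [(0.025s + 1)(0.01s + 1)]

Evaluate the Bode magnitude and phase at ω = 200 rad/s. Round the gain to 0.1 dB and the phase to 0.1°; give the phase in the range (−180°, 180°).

At ω = 200 rad/s:
zero (1 + j200·0.005) = 1 + j1 → |·| ≈ 1.4142, ∠ ≈ 45.00°
pole (1 + j200·0.025) = 1 + j5 → |·| ≈ 5.099, ∠ ≈ 78.69°
pole (1 + j200·0.01) = 1 + j2 → |·| ≈ 2.2361, ∠ ≈ 63.43°
|L| = 50 · 1.4142 / (5.099 · 2.2361) ≈ 6.2016
Gain = 20 log₁₀(6.2016) ≈ 15.85 dB
∠L = (45.00°) − (78.69° + 63.43°) = -97.12°

15.9 dB, -97.1°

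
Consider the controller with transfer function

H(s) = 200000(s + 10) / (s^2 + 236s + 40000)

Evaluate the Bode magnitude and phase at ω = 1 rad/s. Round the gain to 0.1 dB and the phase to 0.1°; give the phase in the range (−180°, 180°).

34.0 dB, 5.4°

At s = jω = j1:
zero (s+10): 10 + j1 → |·| = √(10²+1²) = √101 ≈ 10.05, ∠ = arctan(1/10) ≈ 5.71°
quadratic: (j1)² + 236·j1 + 40000 = 39999 + j236 → |·| ≈ 40000, ∠ ≈ 0.34°
|H| = 200000 · 10.05 / 40000 ≈ 50.25
Gain = 20 log₁₀(50.25) ≈ 34.02 dB
∠H = 5.71° − 0.34° = 5.37°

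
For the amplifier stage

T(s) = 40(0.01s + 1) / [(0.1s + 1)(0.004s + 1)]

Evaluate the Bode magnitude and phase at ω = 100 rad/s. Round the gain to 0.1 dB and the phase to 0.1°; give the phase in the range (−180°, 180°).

At ω = 100 rad/s:
zero (1 + j100·0.01) = 1 + j1 → |·| ≈ 1.4142, ∠ ≈ 45.00°
pole (1 + j100·0.1) = 1 + j10 → |·| ≈ 10.05, ∠ ≈ 84.29°
pole (1 + j100·0.004) = 1 + j0.4 → |·| ≈ 1.077, ∠ ≈ 21.80°
|T| = 40 · 1.4142 / (10.05 · 1.077) ≈ 5.2262
Gain = 20 log₁₀(5.2262) ≈ 14.36 dB
∠T = (45.00°) − (84.29° + 21.80°) = -61.09°

14.4 dB, -61.1°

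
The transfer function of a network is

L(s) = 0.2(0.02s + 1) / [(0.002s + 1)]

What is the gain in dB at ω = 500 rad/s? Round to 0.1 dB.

At ω = 500 rad/s:
zero (1 + j500·0.02) = 1 + j10 → |·| ≈ 10.05, ∠ ≈ 84.29°
pole (1 + j500·0.002) = 1 + j1 → |·| ≈ 1.4142, ∠ ≈ 45.00°
|L| = 0.2 · 10.05 / (1.4142) ≈ 1.4213
Gain = 20 log₁₀(1.4213) ≈ 3.05 dB

3.1 dB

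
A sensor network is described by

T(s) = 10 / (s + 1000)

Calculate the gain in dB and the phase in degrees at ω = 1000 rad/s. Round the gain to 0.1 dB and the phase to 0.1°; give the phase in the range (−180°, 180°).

-43.0 dB, -45.0°

At s = jω = j1000:
pole (s+1000): 1000 + j1000 → |·| = √(1000²+1000²) = √2000000 ≈ 1414.2, ∠ = arctan(1000/1000) ≈ 45.00°
|T| = 10 / 1414.2 ≈ 0.0070711
Gain = 20 log₁₀(0.0070711) ≈ -43.01 dB
∠T = 0.00° − 45.00° = -45.00°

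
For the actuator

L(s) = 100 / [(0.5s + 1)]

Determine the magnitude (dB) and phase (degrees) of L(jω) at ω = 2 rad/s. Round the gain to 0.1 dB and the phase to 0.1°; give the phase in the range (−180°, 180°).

37.0 dB, -45.0°

At ω = 2 rad/s:
pole (1 + j2·0.5) = 1 + j1 → |·| ≈ 1.4142, ∠ ≈ 45.00°
|L| = 100 · 1 / (1.4142) ≈ 70.711
Gain = 20 log₁₀(70.711) ≈ 36.99 dB
∠L = (0°) − (45.00°) = -45.00°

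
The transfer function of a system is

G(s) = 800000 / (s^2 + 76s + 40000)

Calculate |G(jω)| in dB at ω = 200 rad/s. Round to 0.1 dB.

At s = jω = j200:
quadratic: (j200)² + 76·j200 + 40000 = 0 + j15200 → |·| ≈ 15200, ∠ ≈ 90.00°
|G| = 800000 / 15200 ≈ 52.632
Gain = 20 log₁₀(52.632) ≈ 34.42 dB

34.4 dB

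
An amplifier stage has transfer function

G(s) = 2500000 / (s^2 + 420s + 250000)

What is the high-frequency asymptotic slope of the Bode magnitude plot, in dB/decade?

-40 dB/decade

Each pole contributes −20 dB/decade at high frequency; each zero contributes +20 dB/decade.
Net: 0 zero(s) − 2 pole(s) → -40 dB/decade.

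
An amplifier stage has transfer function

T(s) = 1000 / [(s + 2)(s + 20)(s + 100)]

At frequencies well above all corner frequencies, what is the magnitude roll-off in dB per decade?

-60 dB/decade

Each pole contributes −20 dB/decade at high frequency; each zero contributes +20 dB/decade.
Net: 0 zero(s) − 3 pole(s) → -60 dB/decade.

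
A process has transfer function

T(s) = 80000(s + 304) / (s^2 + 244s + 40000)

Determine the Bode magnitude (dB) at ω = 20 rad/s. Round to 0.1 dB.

55.7 dB

At s = jω = j20:
zero (s+304): 304 + j20 → |·| = √(304²+20²) = √92816 ≈ 304.66, ∠ = arctan(20/304) ≈ 3.76°
quadratic: (j20)² + 244·j20 + 40000 = 39600 + j4880 → |·| ≈ 39900, ∠ ≈ 7.03°
|T| = 80000 · 304.66 / 39900 ≈ 610.85
Gain = 20 log₁₀(610.85) ≈ 55.72 dB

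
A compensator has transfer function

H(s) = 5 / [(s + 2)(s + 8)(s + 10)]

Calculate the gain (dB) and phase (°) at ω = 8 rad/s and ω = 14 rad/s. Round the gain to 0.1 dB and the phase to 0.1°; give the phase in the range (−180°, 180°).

ω = 8: -47.6 dB, -159.6°; ω = 14: -57.9 dB, 163.4°

At s = jω = j8:
pole (s+2): 2 + j8 → |·| = √(2²+8²) = √68 ≈ 8.2462, ∠ = arctan(8/2) ≈ 75.96°
pole (s+8): 8 + j8 → |·| = √(8²+8²) = √128 ≈ 11.314, ∠ = arctan(8/8) ≈ 45.00°
pole (s+10): 10 + j8 → |·| = √(10²+8²) = √164 ≈ 12.806, ∠ = arctan(8/10) ≈ 38.66°
|H| = 5 / 1194.8 ≈ 0.0041848
Gain = 20 log₁₀(0.0041848) ≈ -47.57 dB
∠H = 0.00° − 159.62° = -159.62°

At s = jω = j14:
pole (s+2): 2 + j14 → |·| = √(2²+14²) = √200 ≈ 14.142, ∠ = arctan(14/2) ≈ 81.87°
pole (s+8): 8 + j14 → |·| = √(8²+14²) = √260 ≈ 16.125, ∠ = arctan(14/8) ≈ 60.26°
pole (s+10): 10 + j14 → |·| = √(10²+14²) = √296 ≈ 17.205, ∠ = arctan(14/10) ≈ 54.46°
|H| = 5 / 3923.4 ≈ 0.0012744
Gain = 20 log₁₀(0.0012744) ≈ -57.89 dB
∠H = 0.00° − 196.59° = -196.59° ≡ 163.41° (principal value)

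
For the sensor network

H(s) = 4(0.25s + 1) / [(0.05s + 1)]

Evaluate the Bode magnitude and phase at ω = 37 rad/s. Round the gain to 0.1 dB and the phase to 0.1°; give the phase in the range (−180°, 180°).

At ω = 37 rad/s:
zero (1 + j37·0.25) = 1 + j9.25 → |·| ≈ 9.3039, ∠ ≈ 83.83°
pole (1 + j37·0.05) = 1 + j1.85 → |·| ≈ 2.103, ∠ ≈ 61.61°
|H| = 4 · 9.3039 / (2.103) ≈ 17.696
Gain = 20 log₁₀(17.696) ≈ 24.96 dB
∠H = (83.83°) − (61.61°) = 22.22°

25.0 dB, 22.2°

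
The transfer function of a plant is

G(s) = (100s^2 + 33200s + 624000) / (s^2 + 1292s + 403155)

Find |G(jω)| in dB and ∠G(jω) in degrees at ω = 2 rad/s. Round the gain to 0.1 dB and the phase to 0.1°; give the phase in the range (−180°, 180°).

3.8 dB, 5.7°

Substitute s = j2:
Numerator: 100(j2)^2 + 33200(j2) + 624000 = 623600 + j66400
Denominator: (j2)^2 + 1292(j2) + 403155 = 403151 + j2584
|N| = √(623600² + 66400²) ≈ 6.2713e+05, ∠N ≈ 6.08°
|D| = √(403151² + 2584²) ≈ 4.0316e+05, ∠D ≈ 0.37°
|G| = 6.2713e+05 / 4.0316e+05 ≈ 1.5555
Gain = 20 log₁₀(1.5555) ≈ 3.84 dB
∠G = 6.08° − 0.37° = 5.71°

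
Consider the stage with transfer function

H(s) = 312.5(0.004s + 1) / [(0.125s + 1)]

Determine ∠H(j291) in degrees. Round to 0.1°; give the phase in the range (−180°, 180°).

-39.1°

At ω = 291 rad/s:
zero (1 + j291·0.004) = 1 + j1.164 → |·| ≈ 1.5346, ∠ ≈ 49.33°
pole (1 + j291·0.125) = 1 + j36.375 → |·| ≈ 36.389, ∠ ≈ 88.43°
∠H = (49.33°) − (88.43°) = -39.10°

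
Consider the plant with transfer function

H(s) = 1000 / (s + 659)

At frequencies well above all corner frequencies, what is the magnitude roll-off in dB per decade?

Each pole contributes −20 dB/decade at high frequency; each zero contributes +20 dB/decade.
Net: 0 zero(s) − 1 pole(s) → -20 dB/decade.

-20 dB/decade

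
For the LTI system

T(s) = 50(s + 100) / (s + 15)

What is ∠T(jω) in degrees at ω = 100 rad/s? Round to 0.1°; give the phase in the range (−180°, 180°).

-36.5°

At s = jω = j100:
zero (s+100): 100 + j100 → |·| = √(100²+100²) = √20000 ≈ 141.42, ∠ = arctan(100/100) ≈ 45.00°
pole (s+15): 15 + j100 → |·| = √(15²+100²) = √10225 ≈ 101.12, ∠ = arctan(100/15) ≈ 81.47°
∠T = 45.00° − 81.47° = -36.47°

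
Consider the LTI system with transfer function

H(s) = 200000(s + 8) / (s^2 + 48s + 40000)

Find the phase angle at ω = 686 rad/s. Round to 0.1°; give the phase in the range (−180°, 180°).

-86.3°

At s = jω = j686:
zero (s+8): 8 + j686 → |·| = √(8²+686²) = √470660 ≈ 686.05, ∠ = arctan(686/8) ≈ 89.33°
quadratic: (j686)² + 48·j686 + 40000 = -430596 + j32928 → |·| ≈ 4.3185e+05, ∠ ≈ 175.63°
∠H = 89.33° − 175.63° = -86.30°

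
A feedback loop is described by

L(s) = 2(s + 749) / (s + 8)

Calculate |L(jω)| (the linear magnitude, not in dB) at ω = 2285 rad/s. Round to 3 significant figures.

2.10

At s = jω = j2285:
zero (s+749): 749 + j2285 → |·| = √(749²+2285²) = √5782226 ≈ 2404.6, ∠ = arctan(2285/749) ≈ 71.85°
pole (s+8): 8 + j2285 → |·| = √(8²+2285²) = √5221289 ≈ 2285, ∠ = arctan(2285/8) ≈ 89.80°
|L| = 2 · 2404.6 / 2285 ≈ 2.1047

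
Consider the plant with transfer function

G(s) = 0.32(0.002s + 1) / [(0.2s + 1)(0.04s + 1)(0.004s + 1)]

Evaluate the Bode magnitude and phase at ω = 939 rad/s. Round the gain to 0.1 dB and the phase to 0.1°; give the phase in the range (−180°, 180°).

-92.1 dB, 168.7°

At ω = 939 rad/s:
zero (1 + j939·0.002) = 1 + j1.878 → |·| ≈ 2.1276, ∠ ≈ 61.97°
pole (1 + j939·0.2) = 1 + j187.8 → |·| ≈ 187.8, ∠ ≈ 89.69°
pole (1 + j939·0.04) = 1 + j37.56 → |·| ≈ 37.573, ∠ ≈ 88.47°
pole (1 + j939·0.004) = 1 + j3.756 → |·| ≈ 3.8868, ∠ ≈ 75.09°
|G| = 0.32 · 2.1276 / (187.8 · 37.573 · 3.8868) ≈ 2.4824e-05
Gain = 20 log₁₀(2.4824e-05) ≈ -92.10 dB
∠G = (61.97°) − (89.69° + 88.47° + 75.09°) = -191.28° ≡ 168.72° (principal value)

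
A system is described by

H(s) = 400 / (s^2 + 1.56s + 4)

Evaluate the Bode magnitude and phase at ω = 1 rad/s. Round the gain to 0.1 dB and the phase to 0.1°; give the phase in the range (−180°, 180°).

41.5 dB, -27.5°

At s = jω = j1:
quadratic: (j1)² + 1.56·j1 + 4 = 3 + j1.56 → |·| ≈ 3.3814, ∠ ≈ 27.47°
|H| = 400 / 3.3814 ≈ 118.29
Gain = 20 log₁₀(118.29) ≈ 41.46 dB
∠H = 0.00° − 27.47° = -27.47°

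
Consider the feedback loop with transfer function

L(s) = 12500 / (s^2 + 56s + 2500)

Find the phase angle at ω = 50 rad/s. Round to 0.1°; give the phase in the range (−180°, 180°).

At s = jω = j50:
quadratic: (j50)² + 56·j50 + 2500 = 0 + j2800 → |·| ≈ 2800, ∠ ≈ 90.00°
∠L = 0.00° − 90.00° = -90.00°

-90.0°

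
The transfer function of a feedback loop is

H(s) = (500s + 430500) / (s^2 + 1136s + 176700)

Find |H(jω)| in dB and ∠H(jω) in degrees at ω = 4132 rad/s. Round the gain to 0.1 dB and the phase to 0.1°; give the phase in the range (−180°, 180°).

Substitute s = j4132:
Numerator: 500(j4132) + 430500 = 430500 + j2066000
Denominator: (j4132)^2 + 1136(j4132) + 176700 = -16896724 + j4693952
|N| = √(430500² + 2066000²) ≈ 2.1104e+06, ∠N ≈ 78.23°
|D| = √(16896724² + 4693952²) ≈ 1.7537e+07, ∠D ≈ 164.47°
|H| = 2.1104e+06 / 1.7537e+07 ≈ 0.12034
Gain = 20 log₁₀(0.12034) ≈ -18.39 dB
∠H = 78.23° − 164.47° = -86.24°

-18.4 dB, -86.2°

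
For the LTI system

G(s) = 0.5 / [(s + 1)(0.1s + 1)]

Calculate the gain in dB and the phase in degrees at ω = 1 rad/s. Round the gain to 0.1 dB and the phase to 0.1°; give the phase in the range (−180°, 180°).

-9.1 dB, -50.7°

At ω = 1 rad/s:
pole (1 + j1·1) = 1 + j1 → |·| ≈ 1.4142, ∠ ≈ 45.00°
pole (1 + j1·0.1) = 1 + j0.1 → |·| ≈ 1.005, ∠ ≈ 5.71°
|G| = 0.5 · 1 / (1.4142 · 1.005) ≈ 0.3518
Gain = 20 log₁₀(0.3518) ≈ -9.07 dB
∠G = (0°) − (45.00° + 5.71°) = -50.71°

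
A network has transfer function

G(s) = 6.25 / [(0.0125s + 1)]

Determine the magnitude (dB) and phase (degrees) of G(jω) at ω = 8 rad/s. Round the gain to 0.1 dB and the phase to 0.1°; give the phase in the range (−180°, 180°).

15.9 dB, -5.7°

At ω = 8 rad/s:
pole (1 + j8·0.0125) = 1 + j0.1 → |·| ≈ 1.005, ∠ ≈ 5.71°
|G| = 6.25 · 1 / (1.005) ≈ 6.2189
Gain = 20 log₁₀(6.2189) ≈ 15.87 dB
∠G = (0°) − (5.71°) = -5.71°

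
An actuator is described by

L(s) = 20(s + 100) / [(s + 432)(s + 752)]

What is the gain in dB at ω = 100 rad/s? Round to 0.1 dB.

At s = jω = j100:
zero (s+100): 100 + j100 → |·| = √(100²+100²) = √20000 ≈ 141.42, ∠ = arctan(100/100) ≈ 45.00°
pole (s+432): 432 + j100 → |·| = √(432²+100²) = √196624 ≈ 443.42, ∠ = arctan(100/432) ≈ 13.03°
pole (s+752): 752 + j100 → |·| = √(752²+100²) = √575504 ≈ 758.62, ∠ = arctan(100/752) ≈ 7.57°
|L| = 20 · 141.42 / 3.3639e+05 ≈ 0.0084081
Gain = 20 log₁₀(0.0084081) ≈ -41.51 dB

-41.5 dB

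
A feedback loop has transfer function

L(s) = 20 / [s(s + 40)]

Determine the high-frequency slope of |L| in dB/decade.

-40 dB/decade

Each pole contributes −20 dB/decade at high frequency; each zero contributes +20 dB/decade.
Net: 0 zero(s) − 2 pole(s) → -40 dB/decade.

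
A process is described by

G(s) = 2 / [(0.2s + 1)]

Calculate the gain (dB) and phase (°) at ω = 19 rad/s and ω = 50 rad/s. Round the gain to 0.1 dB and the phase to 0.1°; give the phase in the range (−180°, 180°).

ω = 19: -5.9 dB, -75.3°; ω = 50: -14.0 dB, -84.3°

At ω = 19 rad/s:
pole (1 + j19·0.2) = 1 + j3.8 → |·| ≈ 3.9294, ∠ ≈ 75.26°
|G| = 2 · 1 / (3.9294) ≈ 0.50898
Gain = 20 log₁₀(0.50898) ≈ -5.87 dB
∠G = (0°) − (75.26°) = -75.26°

At ω = 50 rad/s:
pole (1 + j50·0.2) = 1 + j10 → |·| ≈ 10.05, ∠ ≈ 84.29°
|G| = 2 · 1 / (10.05) ≈ 0.199
Gain = 20 log₁₀(0.199) ≈ -14.02 dB
∠G = (0°) − (84.29°) = -84.29°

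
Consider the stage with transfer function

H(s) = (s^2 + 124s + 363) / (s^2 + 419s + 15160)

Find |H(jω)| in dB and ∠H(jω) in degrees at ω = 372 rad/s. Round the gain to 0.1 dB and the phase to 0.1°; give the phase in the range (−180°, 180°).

Substitute s = j372:
Numerator: (j372)^2 + 124(j372) + 363 = -138021 + j46128
Denominator: (j372)^2 + 419(j372) + 15160 = -123224 + j155868
|N| = √(138021² + 46128²) ≈ 1.4553e+05, ∠N ≈ 161.52°
|D| = √(123224² + 155868²) ≈ 1.9869e+05, ∠D ≈ 128.33°
|H| = 1.4553e+05 / 1.9869e+05 ≈ 0.73245
Gain = 20 log₁₀(0.73245) ≈ -2.70 dB
∠H = 161.52° − 128.33° = 33.19°

-2.7 dB, 33.2°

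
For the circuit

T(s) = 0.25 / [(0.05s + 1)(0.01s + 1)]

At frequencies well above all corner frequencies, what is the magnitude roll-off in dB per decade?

Each pole contributes −20 dB/decade at high frequency; each zero contributes +20 dB/decade.
Net: 0 zero(s) − 2 pole(s) → -40 dB/decade.

-40 dB/decade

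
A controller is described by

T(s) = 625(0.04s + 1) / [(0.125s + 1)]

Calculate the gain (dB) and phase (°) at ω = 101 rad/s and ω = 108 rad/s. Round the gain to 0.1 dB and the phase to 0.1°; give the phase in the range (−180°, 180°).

At ω = 101 rad/s:
zero (1 + j101·0.04) = 1 + j4.04 → |·| ≈ 4.1619, ∠ ≈ 76.10°
pole (1 + j101·0.125) = 1 + j12.625 → |·| ≈ 12.665, ∠ ≈ 85.47°
|T| = 625 · 4.1619 / (12.665) ≈ 205.38
Gain = 20 log₁₀(205.38) ≈ 46.25 dB
∠T = (76.10°) − (85.47°) = -9.37°

At ω = 108 rad/s:
zero (1 + j108·0.04) = 1 + j4.32 → |·| ≈ 4.4342, ∠ ≈ 76.97°
pole (1 + j108·0.125) = 1 + j13.5 → |·| ≈ 13.537, ∠ ≈ 85.76°
|T| = 625 · 4.4342 / (13.537) ≈ 204.73
Gain = 20 log₁₀(204.73) ≈ 46.22 dB
∠T = (76.97°) − (85.76°) = -8.79°

ω = 101: 46.3 dB, -9.4°; ω = 108: 46.2 dB, -8.8°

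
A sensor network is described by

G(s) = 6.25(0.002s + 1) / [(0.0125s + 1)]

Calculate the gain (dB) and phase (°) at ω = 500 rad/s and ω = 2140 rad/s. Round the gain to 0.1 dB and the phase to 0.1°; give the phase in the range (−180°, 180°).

At ω = 500 rad/s:
zero (1 + j500·0.002) = 1 + j1 → |·| ≈ 1.4142, ∠ ≈ 45.00°
pole (1 + j500·0.0125) = 1 + j6.25 → |·| ≈ 6.3295, ∠ ≈ 80.91°
|G| = 6.25 · 1.4142 / (6.3295) ≈ 1.3964
Gain = 20 log₁₀(1.3964) ≈ 2.90 dB
∠G = (45.00°) − (80.91°) = -35.91°

At ω = 2140 rad/s:
zero (1 + j2140·0.002) = 1 + j4.28 → |·| ≈ 4.3953, ∠ ≈ 76.85°
pole (1 + j2140·0.0125) = 1 + j26.75 → |·| ≈ 26.769, ∠ ≈ 87.86°
|G| = 6.25 · 4.3953 / (26.769) ≈ 1.0262
Gain = 20 log₁₀(1.0262) ≈ 0.22 dB
∠G = (76.85°) − (87.86°) = -11.01°

ω = 500: 2.9 dB, -35.9°; ω = 2140: 0.2 dB, -11.0°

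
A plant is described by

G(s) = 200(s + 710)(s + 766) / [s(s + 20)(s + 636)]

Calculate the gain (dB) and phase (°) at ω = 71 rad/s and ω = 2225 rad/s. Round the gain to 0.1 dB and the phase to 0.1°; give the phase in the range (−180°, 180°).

At s = jω = j71:
zero (s+710): 710 + j71 → |·| = √(710²+71²) = √509141 ≈ 713.54, ∠ = arctan(71/710) ≈ 5.71°
zero (s+766): 766 + j71 → |·| = √(766²+71²) = √591797 ≈ 769.28, ∠ = arctan(71/766) ≈ 5.30°
pole (s+20): 20 + j71 → |·| = √(20²+71²) = √5441 ≈ 73.763, ∠ = arctan(71/20) ≈ 74.27°
pole (s+636): 636 + j71 → |·| = √(636²+71²) = √409537 ≈ 639.95, ∠ = arctan(71/636) ≈ 6.37°
pole at origin: |s| = 71, ∠ = 90.00° (in denominator)
|G| = 200 · 5.4891e+05 / 3.3515e+06 ≈ 32.756
Gain = 20 log₁₀(32.756) ≈ 30.31 dB
∠G = 11.01° − 170.64° = -159.63°

At s = jω = j2225:
zero (s+710): 710 + j2225 → |·| = √(710²+2225²) = √5454725 ≈ 2335.5, ∠ = arctan(2225/710) ≈ 72.30°
zero (s+766): 766 + j2225 → |·| = √(766²+2225²) = √5537381 ≈ 2353.2, ∠ = arctan(2225/766) ≈ 71.00°
pole (s+20): 20 + j2225 → |·| = √(20²+2225²) = √4951025 ≈ 2225.1, ∠ = arctan(2225/20) ≈ 89.48°
pole (s+636): 636 + j2225 → |·| = √(636²+2225²) = √5355121 ≈ 2314.1, ∠ = arctan(2225/636) ≈ 74.05°
pole at origin: |s| = 2225, ∠ = 90.00° (in denominator)
|G| = 200 · 5.4959e+06 / 1.1457e+10 ≈ 0.09594
Gain = 20 log₁₀(0.09594) ≈ -20.36 dB
∠G = 143.30° − 253.53° = -110.23°

ω = 71: 30.3 dB, -159.6°; ω = 2225: -20.4 dB, -110.2°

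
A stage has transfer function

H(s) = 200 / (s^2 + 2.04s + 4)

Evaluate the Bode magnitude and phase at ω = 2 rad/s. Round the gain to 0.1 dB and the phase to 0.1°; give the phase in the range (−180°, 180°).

33.8 dB, -90.0°

At s = jω = j2:
quadratic: (j2)² + 2.04·j2 + 4 = 0 + j4.08 → |·| ≈ 4.08, ∠ ≈ 90.00°
|H| = 200 / 4.08 ≈ 49.02
Gain = 20 log₁₀(49.02) ≈ 33.81 dB
∠H = 0.00° − 90.00° = -90.00°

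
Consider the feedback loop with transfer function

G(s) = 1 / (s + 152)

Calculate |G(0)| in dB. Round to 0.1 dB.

-43.6 dB

G(0) = 1 / 152 ≈ 0.0065789
20 log₁₀(0.0065789) ≈ -43.64 dB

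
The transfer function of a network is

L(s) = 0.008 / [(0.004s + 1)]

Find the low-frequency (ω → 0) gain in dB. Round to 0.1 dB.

-41.9 dB

L(0) = 0.008 · 1 / 1 = 0.008
20 log₁₀(0.008) ≈ -41.94 dB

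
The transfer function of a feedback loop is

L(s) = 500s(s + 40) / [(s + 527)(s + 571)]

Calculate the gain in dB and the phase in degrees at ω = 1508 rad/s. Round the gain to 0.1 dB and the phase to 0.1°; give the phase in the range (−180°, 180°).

At s = jω = j1508:
zero (s+40): 40 + j1508 → |·| = √(40²+1508²) = √2275664 ≈ 1508.5, ∠ = arctan(1508/40) ≈ 88.48°
zero at origin: s = j1508 → |·| = 1508, ∠ = 90.00°
pole (s+527): 527 + j1508 → |·| = √(527²+1508²) = √2551793 ≈ 1597.4, ∠ = arctan(1508/527) ≈ 70.74°
pole (s+571): 571 + j1508 → |·| = √(571²+1508²) = √2600105 ≈ 1612.5, ∠ = arctan(1508/571) ≈ 69.26°
|L| = 500 · 2.2748e+06 / 2.5758e+06 ≈ 441.57
Gain = 20 log₁₀(441.57) ≈ 52.90 dB
∠L = 178.48° − 140.00° = 38.48°

52.9 dB, 38.5°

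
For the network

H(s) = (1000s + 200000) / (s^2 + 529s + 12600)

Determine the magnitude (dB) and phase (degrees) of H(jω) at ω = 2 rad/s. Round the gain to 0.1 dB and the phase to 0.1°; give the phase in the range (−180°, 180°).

24.0 dB, -4.2°

Substitute s = j2:
Numerator: 1000(j2) + 200000 = 200000 + j2000
Denominator: (j2)^2 + 529(j2) + 12600 = 12596 + j1058
|N| = √(200000² + 2000²) ≈ 2.0001e+05, ∠N ≈ 0.57°
|D| = √(12596² + 1058²) ≈ 12640, ∠D ≈ 4.80°
|H| = 2.0001e+05 / 12640 ≈ 15.824
Gain = 20 log₁₀(15.824) ≈ 23.99 dB
∠H = 0.57° − 4.80° = -4.23°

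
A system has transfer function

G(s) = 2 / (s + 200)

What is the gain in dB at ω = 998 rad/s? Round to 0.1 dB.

-54.1 dB

Substitute s = j998:
Numerator: 2 = 2 + j0
Denominator: (j998) + 200 = 200 + j998
|N| = √(2² + 0²) ≈ 2, ∠N ≈ 0.00°
|D| = √(200² + 998²) ≈ 1017.8, ∠D ≈ 78.67°
|G| = 2 / 1017.8 ≈ 0.001965
Gain = 20 log₁₀(0.001965) ≈ -54.13 dB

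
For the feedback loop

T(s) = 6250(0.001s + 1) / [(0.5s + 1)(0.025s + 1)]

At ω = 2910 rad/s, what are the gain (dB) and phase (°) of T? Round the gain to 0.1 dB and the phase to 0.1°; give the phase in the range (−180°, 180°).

At ω = 2910 rad/s:
zero (1 + j2910·0.001) = 1 + j2.91 → |·| ≈ 3.077, ∠ ≈ 71.04°
pole (1 + j2910·0.5) = 1 + j1455 → |·| ≈ 1455, ∠ ≈ 89.96°
pole (1 + j2910·0.025) = 1 + j72.75 → |·| ≈ 72.757, ∠ ≈ 89.21°
|T| = 6250 · 3.077 / (1455 · 72.757) ≈ 0.18166
Gain = 20 log₁₀(0.18166) ≈ -14.81 dB
∠T = (71.04°) − (89.96° + 89.21°) = -108.13°

-14.8 dB, -108.1°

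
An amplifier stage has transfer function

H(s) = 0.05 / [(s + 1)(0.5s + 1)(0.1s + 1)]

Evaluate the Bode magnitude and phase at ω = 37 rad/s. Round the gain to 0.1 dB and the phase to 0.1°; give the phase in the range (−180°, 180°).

At ω = 37 rad/s:
pole (1 + j37·1) = 1 + j37 → |·| ≈ 37.014, ∠ ≈ 88.45°
pole (1 + j37·0.5) = 1 + j18.5 → |·| ≈ 18.527, ∠ ≈ 86.91°
pole (1 + j37·0.1) = 1 + j3.7 → |·| ≈ 3.8328, ∠ ≈ 74.88°
|H| = 0.05 · 1 / (37.014 · 18.527 · 3.8328) ≈ 1.9023e-05
Gain = 20 log₁₀(1.9023e-05) ≈ -94.41 dB
∠H = (0°) − (88.45° + 86.91° + 74.88°) = -250.24° ≡ 109.76° (principal value)

-94.4 dB, 109.8°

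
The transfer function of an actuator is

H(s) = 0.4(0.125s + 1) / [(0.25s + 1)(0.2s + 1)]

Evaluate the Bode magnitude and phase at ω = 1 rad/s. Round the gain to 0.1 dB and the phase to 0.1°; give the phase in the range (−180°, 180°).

-8.3 dB, -18.2°

At ω = 1 rad/s:
zero (1 + j1·0.125) = 1 + j0.125 → |·| ≈ 1.0078, ∠ ≈ 7.13°
pole (1 + j1·0.25) = 1 + j0.25 → |·| ≈ 1.0308, ∠ ≈ 14.04°
pole (1 + j1·0.2) = 1 + j0.2 → |·| ≈ 1.0198, ∠ ≈ 11.31°
|H| = 0.4 · 1.0078 / (1.0308 · 1.0198) ≈ 0.38348
Gain = 20 log₁₀(0.38348) ≈ -8.33 dB
∠H = (7.13°) − (14.04° + 11.31°) = -18.22°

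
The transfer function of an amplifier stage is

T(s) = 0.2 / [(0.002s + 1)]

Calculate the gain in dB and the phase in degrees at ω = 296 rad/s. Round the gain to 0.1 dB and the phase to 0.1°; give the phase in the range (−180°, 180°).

At ω = 296 rad/s:
pole (1 + j296·0.002) = 1 + j0.592 → |·| ≈ 1.1621, ∠ ≈ 30.63°
|T| = 0.2 · 1 / (1.1621) ≈ 0.1721
Gain = 20 log₁₀(0.1721) ≈ -15.28 dB
∠T = (0°) − (30.63°) = -30.63°

-15.3 dB, -30.6°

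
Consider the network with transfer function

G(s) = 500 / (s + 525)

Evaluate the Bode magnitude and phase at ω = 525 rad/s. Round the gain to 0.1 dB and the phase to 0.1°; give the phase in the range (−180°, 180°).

Substitute s = j525:
Numerator: 500 = 500 + j0
Denominator: (j525) + 525 = 525 + j525
|N| = √(500² + 0²) ≈ 500, ∠N ≈ 0.00°
|D| = √(525² + 525²) ≈ 742.46, ∠D ≈ 45.00°
|G| = 500 / 742.46 ≈ 0.67344
Gain = 20 log₁₀(0.67344) ≈ -3.43 dB
∠G = 0.00° − 45.00° = -45.00°

-3.4 dB, -45.0°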